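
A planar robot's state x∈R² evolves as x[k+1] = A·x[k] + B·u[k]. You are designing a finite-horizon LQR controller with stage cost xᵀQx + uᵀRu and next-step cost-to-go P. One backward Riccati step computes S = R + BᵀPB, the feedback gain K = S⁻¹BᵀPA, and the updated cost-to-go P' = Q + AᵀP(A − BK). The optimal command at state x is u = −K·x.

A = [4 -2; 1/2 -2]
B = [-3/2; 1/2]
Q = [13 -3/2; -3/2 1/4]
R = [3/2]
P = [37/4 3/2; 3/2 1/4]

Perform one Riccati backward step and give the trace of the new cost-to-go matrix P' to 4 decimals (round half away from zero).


BᵀP = [-13.1250 -2.1250]
S = R + BᵀPB = [3/2] + [18.6250] = [20.1250]
BᵀPA = [-53.5625 30.5000]
K = S⁻¹·BᵀPA = [-2.6615 1.5155]
A−BK = [0.0078 0.2733; 1.8307 -2.7578]
AᵀP(A−BK) = [11.5064 -6.5745; -6.5745 3.7764]
P' = Q + AᵀP(A−BK) = [24.5064 -8.0745; -8.0745 4.0264]
tr(P') = 28.5328

28.5328


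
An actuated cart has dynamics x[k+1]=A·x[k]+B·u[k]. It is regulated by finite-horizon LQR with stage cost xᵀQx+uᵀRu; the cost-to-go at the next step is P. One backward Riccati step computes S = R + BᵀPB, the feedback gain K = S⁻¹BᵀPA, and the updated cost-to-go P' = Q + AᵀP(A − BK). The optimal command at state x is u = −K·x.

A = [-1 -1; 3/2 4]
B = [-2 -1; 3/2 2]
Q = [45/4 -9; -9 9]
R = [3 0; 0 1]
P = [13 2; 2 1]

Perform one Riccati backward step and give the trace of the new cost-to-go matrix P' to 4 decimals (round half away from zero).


BᵀP = [-23.0000 -2.5000; -9.0000 0.0000]
S = R + BᵀPB = [3 0; 0 1] + [42.2500 18.0000; 18.0000 9.0000] = [45.2500 18.0000; 18.0000 10.0000]
BᵀPA = [19.2500 13.0000; 9.0000 9.0000]
K = S⁻¹·BᵀPA = [0.2374 -0.2490; 0.4728 1.3482]
A−BK = [-0.0525 -0.1498; 0.1984 1.6770]
AᵀP(A−BK) = [0.4261 0.6595; 0.6595 4.1031]
P' = Q + AᵀP(A−BK) = [11.6761 -8.3405; -8.3405 13.1031]
tr(P') = 24.7792

24.7792


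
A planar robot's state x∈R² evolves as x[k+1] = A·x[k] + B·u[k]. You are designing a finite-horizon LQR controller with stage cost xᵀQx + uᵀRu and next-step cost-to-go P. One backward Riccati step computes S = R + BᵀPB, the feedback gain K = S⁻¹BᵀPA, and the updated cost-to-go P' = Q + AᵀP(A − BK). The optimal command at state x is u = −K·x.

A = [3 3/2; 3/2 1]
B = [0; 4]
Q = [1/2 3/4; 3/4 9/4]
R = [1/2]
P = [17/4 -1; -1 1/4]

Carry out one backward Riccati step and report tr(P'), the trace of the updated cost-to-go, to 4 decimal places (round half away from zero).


BᵀP = [-4.0000 1.0000]
S = R + BᵀPB = [1/2] + [4.0000] = [4.5000]
BᵀPA = [-10.5000 -5.0000]
K = S⁻¹·BᵀPA = [-2.3333 -1.1111]
A−BK = [3.0000 1.5000; 10.8333 5.4444]
AᵀP(A−BK) = [5.3125 2.5833; 2.5833 1.2569]
P' = Q + AᵀP(A−BK) = [5.8125 3.3333; 3.3333 3.5069]
tr(P') = 9.3194

9.3194


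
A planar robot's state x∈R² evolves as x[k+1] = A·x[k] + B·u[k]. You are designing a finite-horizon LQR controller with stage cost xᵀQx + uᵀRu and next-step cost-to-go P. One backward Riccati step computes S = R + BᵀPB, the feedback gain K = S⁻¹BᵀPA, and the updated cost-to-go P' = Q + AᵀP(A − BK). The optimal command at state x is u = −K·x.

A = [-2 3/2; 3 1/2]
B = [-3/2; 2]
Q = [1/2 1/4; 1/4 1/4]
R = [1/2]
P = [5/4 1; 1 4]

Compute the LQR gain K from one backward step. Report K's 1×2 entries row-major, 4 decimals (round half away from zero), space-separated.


BᵀP = [0.1250 6.5000]
S = R + BᵀPB = [1/2] + [12.8125] = [13.3125]
BᵀPA = [19.2500 3.4375]
K = S⁻¹·BᵀPA = [1.4460 0.2582]
A−BK = [0.1690 1.8873; 0.1080 -0.0164]
AᵀP(A−BK) = [1.1643 0.7793; 0.7793 4.4249]
P' = Q + AᵀP(A−BK) = [1.6643 1.0293; 1.0293 4.6749]
tr(P') = 6.3392

1.4460 0.2582


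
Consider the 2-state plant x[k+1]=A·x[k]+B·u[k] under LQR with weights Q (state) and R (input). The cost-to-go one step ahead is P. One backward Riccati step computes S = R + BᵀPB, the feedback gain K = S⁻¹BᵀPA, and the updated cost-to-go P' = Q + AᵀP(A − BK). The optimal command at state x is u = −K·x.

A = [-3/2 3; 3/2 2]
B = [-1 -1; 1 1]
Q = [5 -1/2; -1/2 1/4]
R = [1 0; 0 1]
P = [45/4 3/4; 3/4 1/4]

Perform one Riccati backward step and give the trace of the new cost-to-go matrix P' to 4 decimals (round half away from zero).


16.9762

BᵀP = [-10.5000 -0.5000; -10.5000 -0.5000]
S = R + BᵀPB = [1 0; 0 1] + [10.0000 10.0000; 10.0000 10.0000] = [11.0000 10.0000; 10.0000 11.0000]
BᵀPA = [15.0000 -32.5000; 15.0000 -32.5000]
K = S⁻¹·BᵀPA = [0.7143 -1.5476; 0.7143 -1.5476]
A−BK = [-0.0714 -0.0952; 0.0714 5.0952]
AᵀP(A−BK) = [1.0714 -2.3214; -2.3214 10.6548]
P' = Q + AᵀP(A−BK) = [6.0714 -2.8214; -2.8214 10.9048]
tr(P') = 16.9762


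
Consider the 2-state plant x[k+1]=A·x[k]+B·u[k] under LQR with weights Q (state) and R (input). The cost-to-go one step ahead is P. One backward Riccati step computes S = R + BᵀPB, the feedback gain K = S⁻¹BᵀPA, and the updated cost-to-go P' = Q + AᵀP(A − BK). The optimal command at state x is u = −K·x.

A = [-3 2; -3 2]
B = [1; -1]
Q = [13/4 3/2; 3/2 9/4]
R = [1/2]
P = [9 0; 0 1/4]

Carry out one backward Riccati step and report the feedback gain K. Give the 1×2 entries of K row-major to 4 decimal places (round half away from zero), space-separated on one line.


-2.6923 1.7949

BᵀP = [9.0000 -0.2500]
S = R + BᵀPB = [1/2] + [9.2500] = [9.7500]
BᵀPA = [-26.2500 17.5000]
K = S⁻¹·BᵀPA = [-2.6923 1.7949]
A−BK = [-0.3077 0.2051; -5.6923 3.7949]
AᵀP(A−BK) = [12.5769 -8.3846; -8.3846 5.5897]
P' = Q + AᵀP(A−BK) = [15.8269 -6.8846; -6.8846 7.8397]
tr(P') = 23.6667


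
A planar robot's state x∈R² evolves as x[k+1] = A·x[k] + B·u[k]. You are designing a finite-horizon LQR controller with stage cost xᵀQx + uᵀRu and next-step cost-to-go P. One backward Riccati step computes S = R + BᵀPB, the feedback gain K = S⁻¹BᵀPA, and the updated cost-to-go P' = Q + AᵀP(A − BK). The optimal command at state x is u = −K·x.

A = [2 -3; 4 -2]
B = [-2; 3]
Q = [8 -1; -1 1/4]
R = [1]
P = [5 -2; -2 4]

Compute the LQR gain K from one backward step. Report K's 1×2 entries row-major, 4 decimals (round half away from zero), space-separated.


BᵀP = [-16.0000 16.0000]
S = R + BᵀPB = [1] + [80.0000] = [81.0000]
BᵀPA = [32.0000 16.0000]
K = S⁻¹·BᵀPA = [0.3951 0.1975]
A−BK = [2.7901 -2.6049; 2.8148 -2.5926]
AᵀP(A−BK) = [39.3580 -36.3210; -36.3210 33.8395]
P' = Q + AᵀP(A−BK) = [47.3580 -37.3210; -37.3210 34.0895]
tr(P') = 81.4475

0.3951 0.1975


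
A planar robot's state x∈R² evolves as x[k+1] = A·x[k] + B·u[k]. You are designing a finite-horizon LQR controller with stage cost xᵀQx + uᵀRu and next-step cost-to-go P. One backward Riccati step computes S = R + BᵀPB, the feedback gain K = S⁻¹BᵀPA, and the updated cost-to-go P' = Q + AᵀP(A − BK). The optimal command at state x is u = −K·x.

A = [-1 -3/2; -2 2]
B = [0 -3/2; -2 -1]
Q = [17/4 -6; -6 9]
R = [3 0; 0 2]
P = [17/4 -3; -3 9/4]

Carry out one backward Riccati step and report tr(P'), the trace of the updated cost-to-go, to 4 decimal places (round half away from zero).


20.7813

BᵀP = [6.0000 -4.5000; -3.3750 2.2500]
S = R + BᵀPB = [3 0; 0 2] + [9.0000 -4.5000; -4.5000 2.8125] = [12.0000 -4.5000; -4.5000 4.8125]
BᵀPA = [3.0000 -18.0000; -1.1250 9.5625]
K = S⁻¹·BᵀPA = [0.2500 -1.1625; 0.0000 0.9000]
A−BK = [-1.0000 -0.1500; -1.5000 0.5750]
AᵀP(A−BK) = [0.5000 -1.1250; -1.1250 7.0313]
P' = Q + AᵀP(A−BK) = [4.7500 -7.1250; -7.1250 16.0313]
tr(P') = 20.7813


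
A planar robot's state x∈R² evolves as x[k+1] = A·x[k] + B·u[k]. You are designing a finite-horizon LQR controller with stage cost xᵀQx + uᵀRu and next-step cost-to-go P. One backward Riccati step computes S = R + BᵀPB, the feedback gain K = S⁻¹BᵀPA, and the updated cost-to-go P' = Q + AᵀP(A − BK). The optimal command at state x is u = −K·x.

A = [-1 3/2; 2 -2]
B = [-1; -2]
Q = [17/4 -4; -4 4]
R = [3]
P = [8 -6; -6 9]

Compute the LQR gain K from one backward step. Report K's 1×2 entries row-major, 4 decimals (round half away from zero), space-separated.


BᵀP = [4.0000 -12.0000]
S = R + BᵀPB = [3] + [20.0000] = [23.0000]
BᵀPA = [-28.0000 30.0000]
K = S⁻¹·BᵀPA = [-1.2174 1.3043]
A−BK = [-2.2174 2.8043; -0.4348 0.6087]
AᵀP(A−BK) = [33.9130 -41.4783; -41.4783 50.8696]
P' = Q + AᵀP(A−BK) = [38.1630 -45.4783; -45.4783 54.8696]
tr(P') = 93.0326

-1.2174 1.3043


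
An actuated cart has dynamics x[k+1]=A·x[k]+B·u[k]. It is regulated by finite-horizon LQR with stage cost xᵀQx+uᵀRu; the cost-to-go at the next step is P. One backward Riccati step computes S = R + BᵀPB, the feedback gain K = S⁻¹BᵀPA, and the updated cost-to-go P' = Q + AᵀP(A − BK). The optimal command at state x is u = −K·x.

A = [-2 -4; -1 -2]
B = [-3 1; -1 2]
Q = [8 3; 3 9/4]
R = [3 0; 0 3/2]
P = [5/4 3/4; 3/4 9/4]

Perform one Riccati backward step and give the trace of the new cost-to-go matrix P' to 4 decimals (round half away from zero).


BᵀP = [-4.5000 -4.5000; 2.7500 5.2500]
S = R + BᵀPB = [3 0; 0 3/2] + [18.0000 -13.5000; -13.5000 13.2500] = [21.0000 -13.5000; -13.5000 14.7500]
BᵀPA = [13.5000 27.0000; -10.7500 -21.5000]
K = S⁻¹·BᵀPA = [0.4235 0.8471; -0.3412 -0.6824]
A−BK = [-0.3882 -0.7765; 0.1059 0.2118]
AᵀP(A−BK) = [0.8647 1.7294; 1.7294 3.4588]
P' = Q + AᵀP(A−BK) = [8.8647 4.7294; 4.7294 5.7088]
tr(P') = 14.5735

14.5735


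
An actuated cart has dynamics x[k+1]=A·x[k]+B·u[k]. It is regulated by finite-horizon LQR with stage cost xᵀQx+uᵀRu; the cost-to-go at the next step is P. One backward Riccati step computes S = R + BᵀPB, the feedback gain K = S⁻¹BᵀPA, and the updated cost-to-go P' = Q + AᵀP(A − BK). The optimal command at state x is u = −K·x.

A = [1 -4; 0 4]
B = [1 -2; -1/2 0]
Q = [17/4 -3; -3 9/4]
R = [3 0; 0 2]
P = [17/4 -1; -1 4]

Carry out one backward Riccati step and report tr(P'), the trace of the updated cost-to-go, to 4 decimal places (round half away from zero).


BᵀP = [4.7500 -3.0000; -8.5000 2.0000]
S = R + BᵀPB = [3 0; 0 2] + [6.2500 -9.5000; -9.5000 17.0000] = [9.2500 -9.5000; -9.5000 19.0000]
BᵀPA = [4.7500 -31.0000; -8.5000 42.0000]
K = S⁻¹·BᵀPA = [0.1111 -2.2222; -0.3918 1.0994]
A−BK = [0.1053 0.4211; 0.0556 2.8889]
AᵀP(A−BK) = [0.3918 -1.0994; -1.0994 48.9357]
P' = Q + AᵀP(A−BK) = [4.6418 -4.0994; -4.0994 51.1857]
tr(P') = 55.8275

55.8275


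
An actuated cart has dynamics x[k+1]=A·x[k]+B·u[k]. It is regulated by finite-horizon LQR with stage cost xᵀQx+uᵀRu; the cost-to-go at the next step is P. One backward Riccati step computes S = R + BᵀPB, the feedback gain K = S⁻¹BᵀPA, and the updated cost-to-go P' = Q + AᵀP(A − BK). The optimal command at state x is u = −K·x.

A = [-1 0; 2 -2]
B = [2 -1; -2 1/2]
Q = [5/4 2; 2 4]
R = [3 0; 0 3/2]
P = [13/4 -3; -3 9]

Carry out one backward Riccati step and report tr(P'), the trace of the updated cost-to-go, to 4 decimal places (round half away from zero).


BᵀP = [12.5000 -24.0000; -4.7500 7.5000]
S = R + BᵀPB = [3 0; 0 3/2] + [73.0000 -24.5000; -24.5000 8.5000] = [76.0000 -24.5000; -24.5000 10.0000]
BᵀPA = [-60.5000 48.0000; 19.7500 -15.0000]
K = S⁻¹·BᵀPA = [-0.7582 0.7042; 0.1174 0.2254]
A−BK = [0.6338 -1.1831; 0.4249 -0.7042]
AᵀP(A−BK) = [3.0599 -3.8451; -3.8451 5.5775]
P' = Q + AᵀP(A−BK) = [4.3099 -1.8451; -1.8451 9.5775]
tr(P') = 13.8873

13.8873


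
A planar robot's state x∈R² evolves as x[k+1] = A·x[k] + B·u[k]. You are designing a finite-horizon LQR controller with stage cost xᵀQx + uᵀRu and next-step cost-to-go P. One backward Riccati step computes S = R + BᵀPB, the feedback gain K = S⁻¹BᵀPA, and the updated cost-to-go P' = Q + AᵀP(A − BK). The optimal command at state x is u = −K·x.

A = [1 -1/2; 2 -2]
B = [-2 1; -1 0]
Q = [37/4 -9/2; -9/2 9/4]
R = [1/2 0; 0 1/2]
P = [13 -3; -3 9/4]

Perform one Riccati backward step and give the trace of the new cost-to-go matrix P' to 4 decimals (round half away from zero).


BᵀP = [-23.0000 3.7500; 13.0000 -3.0000]
S = R + BᵀPB = [1/2 0; 0 1/2] + [42.2500 -23.0000; -23.0000 13.0000] = [42.7500 -23.0000; -23.0000 13.5000]
BᵀPA = [-15.5000 4.0000; 7.0000 -0.5000]
K = S⁻¹·BᵀPA = [-1.0026 0.8831; -1.1896 1.4675]
A−BK = [0.1844 -0.2013; 0.9974 -1.1169]
AᵀP(A−BK) = [2.7870 -3.0844; -3.0844 3.4513]
P' = Q + AᵀP(A−BK) = [12.0370 -7.5844; -7.5844 5.7013]
tr(P') = 17.7383

17.7383


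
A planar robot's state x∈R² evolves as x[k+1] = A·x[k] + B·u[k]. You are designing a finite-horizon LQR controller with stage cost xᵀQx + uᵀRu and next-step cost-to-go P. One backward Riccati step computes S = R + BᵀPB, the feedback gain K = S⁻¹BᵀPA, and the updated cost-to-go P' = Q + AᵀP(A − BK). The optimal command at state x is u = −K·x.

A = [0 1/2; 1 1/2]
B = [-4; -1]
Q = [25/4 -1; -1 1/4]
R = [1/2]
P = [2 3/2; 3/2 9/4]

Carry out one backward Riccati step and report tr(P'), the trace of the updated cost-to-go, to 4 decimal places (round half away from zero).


7.4218

BᵀP = [-9.5000 -8.2500]
S = R + BᵀPB = [1/2] + [46.2500] = [46.7500]
BᵀPA = [-8.2500 -8.8750]
K = S⁻¹·BᵀPA = [-0.1765 -0.1898]
A−BK = [-0.7059 -0.2594; 0.8235 0.3102]
AᵀP(A−BK) = [0.7941 0.3088; 0.3088 0.1277]
P' = Q + AᵀP(A−BK) = [7.0441 -0.6912; -0.6912 0.3777]
tr(P') = 7.4218


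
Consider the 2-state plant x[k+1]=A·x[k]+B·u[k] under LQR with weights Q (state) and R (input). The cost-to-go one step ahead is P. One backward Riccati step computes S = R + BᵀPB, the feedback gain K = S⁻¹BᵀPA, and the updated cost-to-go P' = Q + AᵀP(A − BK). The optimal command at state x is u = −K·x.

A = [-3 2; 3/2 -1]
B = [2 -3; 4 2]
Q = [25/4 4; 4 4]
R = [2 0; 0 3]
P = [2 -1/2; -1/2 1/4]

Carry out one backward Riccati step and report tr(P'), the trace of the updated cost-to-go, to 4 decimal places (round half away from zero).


13.6231

BᵀP = [2.0000 0.0000; -7.0000 2.0000]
S = R + BᵀPB = [2 0; 0 3] + [4.0000 -6.0000; -6.0000 25.0000] = [6.0000 -6.0000; -6.0000 28.0000]
BᵀPA = [-6.0000 4.0000; 24.0000 -16.0000]
K = S⁻¹·BᵀPA = [-0.1818 0.1212; 0.8182 -0.5455]
A−BK = [-0.1818 0.1212; 0.5909 -0.3939]
AᵀP(A−BK) = [2.3352 -1.5568; -1.5568 1.0379]
P' = Q + AᵀP(A−BK) = [8.5852 2.4432; 2.4432 5.0379]
tr(P') = 13.6231


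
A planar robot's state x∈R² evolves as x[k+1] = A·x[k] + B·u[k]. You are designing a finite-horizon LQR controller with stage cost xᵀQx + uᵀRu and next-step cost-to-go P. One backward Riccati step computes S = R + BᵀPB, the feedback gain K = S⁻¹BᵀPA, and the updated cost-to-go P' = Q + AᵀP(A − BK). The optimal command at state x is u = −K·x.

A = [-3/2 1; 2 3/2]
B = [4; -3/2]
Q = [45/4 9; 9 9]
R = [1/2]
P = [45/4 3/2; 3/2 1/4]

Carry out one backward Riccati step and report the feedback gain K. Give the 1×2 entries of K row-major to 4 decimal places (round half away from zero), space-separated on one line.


-0.3243 0.3139

BᵀP = [42.7500 5.6250]
S = R + BᵀPB = [1/2] + [162.5625] = [163.0625]
BᵀPA = [-52.8750 51.1875]
K = S⁻¹·BᵀPA = [-0.3243 0.3139]
A−BK = [-0.2030 -0.2557; 1.5136 1.9709]
AᵀP(A−BK) = [0.1671 0.0982; 0.0982 0.2441]
P' = Q + AᵀP(A−BK) = [11.4171 9.0982; 9.0982 9.2441]
tr(P') = 20.6612


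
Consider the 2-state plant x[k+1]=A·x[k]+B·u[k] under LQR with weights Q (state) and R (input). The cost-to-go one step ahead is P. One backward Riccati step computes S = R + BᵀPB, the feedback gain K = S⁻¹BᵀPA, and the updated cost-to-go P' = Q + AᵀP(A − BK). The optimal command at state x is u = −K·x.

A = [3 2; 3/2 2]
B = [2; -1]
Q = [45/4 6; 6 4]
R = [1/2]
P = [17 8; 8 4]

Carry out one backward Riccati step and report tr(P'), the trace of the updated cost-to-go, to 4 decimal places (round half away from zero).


27.0772

BᵀP = [26.0000 12.0000]
S = R + BᵀPB = [1/2] + [40.0000] = [40.5000]
BᵀPA = [96.0000 76.0000]
K = S⁻¹·BᵀPA = [2.3704 1.8765]
A−BK = [-1.7407 -1.7531; 3.8704 3.8765]
AᵀP(A−BK) = [6.4444 5.8519; 5.8519 5.3827]
P' = Q + AᵀP(A−BK) = [17.6944 11.8519; 11.8519 9.3827]
tr(P') = 27.0772


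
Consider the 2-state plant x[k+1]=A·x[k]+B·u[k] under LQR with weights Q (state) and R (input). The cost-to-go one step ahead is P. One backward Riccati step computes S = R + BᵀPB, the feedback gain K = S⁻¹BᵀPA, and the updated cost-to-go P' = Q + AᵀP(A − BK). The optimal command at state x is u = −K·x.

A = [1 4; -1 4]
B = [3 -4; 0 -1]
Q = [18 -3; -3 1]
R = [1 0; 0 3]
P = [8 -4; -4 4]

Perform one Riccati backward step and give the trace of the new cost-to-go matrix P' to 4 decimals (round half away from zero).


BᵀP = [24.0000 -12.0000; -28.0000 12.0000]
S = R + BᵀPB = [1 0; 0 3] + [72.0000 -84.0000; -84.0000 100.0000] = [73.0000 -84.0000; -84.0000 103.0000]
BᵀPA = [36.0000 48.0000; -40.0000 -64.0000]
K = S⁻¹·BᵀPA = [0.7516 -0.9330; 0.2246 -1.3823]
A−BK = [-0.3564 1.2700; -0.7754 2.6177]
AᵀP(A−BK) = [1.9266 -5.7019; -5.7019 20.3197]
P' = Q + AᵀP(A−BK) = [19.9266 -8.7019; -8.7019 21.3197]
tr(P') = 41.2462

41.2462


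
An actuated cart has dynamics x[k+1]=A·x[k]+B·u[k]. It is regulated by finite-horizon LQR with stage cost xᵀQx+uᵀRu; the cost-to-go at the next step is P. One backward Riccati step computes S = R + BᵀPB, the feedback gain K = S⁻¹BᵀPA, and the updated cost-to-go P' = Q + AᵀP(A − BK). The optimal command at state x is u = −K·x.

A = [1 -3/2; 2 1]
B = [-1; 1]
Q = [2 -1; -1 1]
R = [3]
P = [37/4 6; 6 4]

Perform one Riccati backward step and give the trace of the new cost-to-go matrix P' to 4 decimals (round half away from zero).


BᵀP = [-3.2500 -2.0000]
S = R + BᵀPB = [3] + [1.2500] = [4.2500]
BᵀPA = [-7.2500 2.8750]
K = S⁻¹·BᵀPA = [-1.7059 0.6765]
A−BK = [-0.7059 -0.8235; 3.7059 0.3235]
AᵀP(A−BK) = [36.8824 -12.9706; -12.9706 4.8676]
P' = Q + AᵀP(A−BK) = [38.8824 -13.9706; -13.9706 5.8676]
tr(P') = 44.7500

44.7500


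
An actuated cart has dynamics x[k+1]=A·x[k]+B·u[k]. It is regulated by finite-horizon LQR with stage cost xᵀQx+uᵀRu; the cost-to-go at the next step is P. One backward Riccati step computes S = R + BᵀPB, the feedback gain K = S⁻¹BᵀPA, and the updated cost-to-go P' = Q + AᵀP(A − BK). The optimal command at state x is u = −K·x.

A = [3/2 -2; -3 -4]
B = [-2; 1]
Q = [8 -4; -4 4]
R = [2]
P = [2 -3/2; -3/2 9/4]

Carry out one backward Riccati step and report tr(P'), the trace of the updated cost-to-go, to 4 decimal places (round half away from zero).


33.2089

BᵀP = [-5.5000 5.2500]
S = R + BᵀPB = [2] + [16.2500] = [18.2500]
BᵀPA = [-24.0000 -10.0000]
K = S⁻¹·BᵀPA = [-1.3151 -0.5479]
A−BK = [-1.1301 -3.0959; -1.6849 -3.4521]
AᵀP(A−BK) = [6.6884 7.8493; 7.8493 14.5205]
P' = Q + AᵀP(A−BK) = [14.6884 3.8493; 3.8493 18.5205]
tr(P') = 33.2089


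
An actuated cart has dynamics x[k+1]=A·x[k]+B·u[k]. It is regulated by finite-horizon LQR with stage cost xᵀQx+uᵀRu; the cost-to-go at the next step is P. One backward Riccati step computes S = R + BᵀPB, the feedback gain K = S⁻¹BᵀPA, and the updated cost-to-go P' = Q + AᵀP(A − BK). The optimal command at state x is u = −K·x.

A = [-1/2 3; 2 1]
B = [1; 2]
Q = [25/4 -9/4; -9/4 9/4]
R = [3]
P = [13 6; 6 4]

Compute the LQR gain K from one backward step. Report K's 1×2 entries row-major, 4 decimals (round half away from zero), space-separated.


0.2768 1.5893

BᵀP = [25.0000 14.0000]
S = R + BᵀPB = [3] + [53.0000] = [56.0000]
BᵀPA = [15.5000 89.0000]
K = S⁻¹·BᵀPA = [0.2768 1.5893]
A−BK = [-0.7768 1.4107; 1.4464 -2.1786]
AᵀP(A−BK) = [2.9598 -3.1339; -3.1339 15.5536]
P' = Q + AᵀP(A−BK) = [9.2098 -5.3839; -5.3839 17.8036]
tr(P') = 27.0134


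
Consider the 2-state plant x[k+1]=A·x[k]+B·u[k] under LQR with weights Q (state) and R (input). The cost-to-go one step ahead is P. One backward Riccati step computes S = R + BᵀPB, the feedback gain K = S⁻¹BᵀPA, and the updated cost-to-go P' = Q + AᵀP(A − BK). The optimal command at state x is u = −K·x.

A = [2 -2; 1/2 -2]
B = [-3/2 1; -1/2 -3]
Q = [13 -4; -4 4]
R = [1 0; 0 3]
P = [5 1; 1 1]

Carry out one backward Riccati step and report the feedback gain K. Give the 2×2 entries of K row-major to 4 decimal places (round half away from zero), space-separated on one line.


-1.2067 1.4667 0.0533 0.2667

BᵀP = [-8.0000 -2.0000; 2.0000 -2.0000]
S = R + BᵀPB = [1 0; 0 3] + [13.0000 -2.0000; -2.0000 8.0000] = [14.0000 -2.0000; -2.0000 11.0000]
BᵀPA = [-17.0000 20.0000; 3.0000 0.0000]
K = S⁻¹·BᵀPA = [-1.2067 1.4667; 0.0533 0.2667]
A−BK = [0.1367 -0.0667; 0.0567 -0.4667]
AᵀP(A−BK) = [1.5767 -1.8667; -1.8667 2.6667]
P' = Q + AᵀP(A−BK) = [14.5767 -5.8667; -5.8667 6.6667]
tr(P') = 21.2433


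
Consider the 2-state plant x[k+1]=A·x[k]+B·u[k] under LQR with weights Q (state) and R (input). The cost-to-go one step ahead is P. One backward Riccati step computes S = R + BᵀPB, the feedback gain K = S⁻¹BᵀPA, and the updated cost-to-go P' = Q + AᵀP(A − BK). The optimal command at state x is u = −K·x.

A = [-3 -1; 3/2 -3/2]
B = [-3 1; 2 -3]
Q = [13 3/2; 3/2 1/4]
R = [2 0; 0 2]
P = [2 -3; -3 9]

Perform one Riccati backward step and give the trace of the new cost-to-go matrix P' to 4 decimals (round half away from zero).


16.2633

BᵀP = [-12.0000 27.0000; 11.0000 -30.0000]
S = R + BᵀPB = [2 0; 0 2] + [90.0000 -93.0000; -93.0000 101.0000] = [92.0000 -93.0000; -93.0000 103.0000]
BᵀPA = [76.5000 -28.5000; -78.0000 34.0000]
K = S⁻¹·BᵀPA = [0.7563 0.2739; -0.0744 0.5774]
A−BK = [-0.6566 -0.7557; -0.2358 -0.3156]
AᵀP(A−BK) = [1.5889 0.8343; 0.8343 1.4244]
P' = Q + AᵀP(A−BK) = [14.5889 2.3343; 2.3343 1.6744]
tr(P') = 16.2633


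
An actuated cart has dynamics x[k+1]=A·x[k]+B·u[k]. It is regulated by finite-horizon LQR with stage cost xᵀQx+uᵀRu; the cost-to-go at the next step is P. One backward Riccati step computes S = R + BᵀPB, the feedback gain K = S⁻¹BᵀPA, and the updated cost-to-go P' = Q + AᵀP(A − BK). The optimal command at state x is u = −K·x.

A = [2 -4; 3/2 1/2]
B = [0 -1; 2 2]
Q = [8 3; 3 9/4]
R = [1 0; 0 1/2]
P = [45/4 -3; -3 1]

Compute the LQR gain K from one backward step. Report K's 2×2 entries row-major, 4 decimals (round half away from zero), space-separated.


0.5226 -0.5484 -1.1613 2.7742

BᵀP = [-6.0000 2.0000; -17.2500 5.0000]
S = R + BᵀPB = [1 0; 0 1/2] + [4.0000 10.0000; 10.0000 27.2500] = [5.0000 10.0000; 10.0000 27.7500]
BᵀPA = [-9.0000 25.0000; -27.0000 71.5000]
K = S⁻¹·BᵀPA = [0.5226 -0.5484; -1.1613 2.7742]
A−BK = [0.8387 -1.2258; 2.7774 -3.9516]
AᵀP(A−BK) = [2.5984 -4.2823; -4.2823 7.6048]
P' = Q + AᵀP(A−BK) = [10.5984 -1.2823; -1.2823 9.8548]
tr(P') = 20.4532


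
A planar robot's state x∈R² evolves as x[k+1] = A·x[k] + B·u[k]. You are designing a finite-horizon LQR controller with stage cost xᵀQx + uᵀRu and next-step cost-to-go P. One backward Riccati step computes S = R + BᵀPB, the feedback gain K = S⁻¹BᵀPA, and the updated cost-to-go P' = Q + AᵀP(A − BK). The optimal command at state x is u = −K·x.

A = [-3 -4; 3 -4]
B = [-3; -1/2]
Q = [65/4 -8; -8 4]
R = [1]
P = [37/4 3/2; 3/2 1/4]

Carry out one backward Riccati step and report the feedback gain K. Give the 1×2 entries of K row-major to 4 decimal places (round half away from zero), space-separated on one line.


BᵀP = [-28.5000 -4.6250]
S = R + BᵀPB = [1] + [87.8125] = [88.8125]
BᵀPA = [71.6250 132.5000]
K = S⁻¹·BᵀPA = [0.8065 1.4919]
A−BK = [-0.5806 0.4757; 3.4032 -3.2540]
AᵀP(A−BK) = [0.7363 1.1422; 1.1422 2.3223]
P' = Q + AᵀP(A−BK) = [16.9863 -6.8578; -6.8578 6.3223]
tr(P') = 23.3086

0.8065 1.4919


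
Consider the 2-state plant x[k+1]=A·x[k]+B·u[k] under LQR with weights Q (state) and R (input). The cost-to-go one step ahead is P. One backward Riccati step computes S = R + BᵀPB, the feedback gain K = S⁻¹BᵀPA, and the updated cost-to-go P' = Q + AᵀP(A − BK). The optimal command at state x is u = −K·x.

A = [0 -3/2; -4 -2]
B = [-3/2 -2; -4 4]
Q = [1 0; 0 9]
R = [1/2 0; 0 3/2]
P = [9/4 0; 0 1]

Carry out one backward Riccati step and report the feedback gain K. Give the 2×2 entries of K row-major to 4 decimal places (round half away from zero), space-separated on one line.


BᵀP = [-3.3750 -4.0000; -4.5000 4.0000]
S = R + BᵀPB = [1/2 0; 0 3/2] + [21.0625 -9.2500; -9.2500 25.0000] = [21.5625 -9.2500; -9.2500 26.5000]
BᵀPA = [16.0000 13.0625; -16.0000 -1.2500]
K = S⁻¹·BᵀPA = [0.5681 0.6887; -0.4055 0.1932]
A−BK = [0.0412 -0.0805; -0.1057 -0.0181]
AᵀP(A−BK) = [0.4230 0.0726; 0.0726 0.3081]
P' = Q + AᵀP(A−BK) = [1.4230 0.0726; 0.0726 9.3081]
tr(P') = 10.7310

0.5681 0.6887 -0.4055 0.1932


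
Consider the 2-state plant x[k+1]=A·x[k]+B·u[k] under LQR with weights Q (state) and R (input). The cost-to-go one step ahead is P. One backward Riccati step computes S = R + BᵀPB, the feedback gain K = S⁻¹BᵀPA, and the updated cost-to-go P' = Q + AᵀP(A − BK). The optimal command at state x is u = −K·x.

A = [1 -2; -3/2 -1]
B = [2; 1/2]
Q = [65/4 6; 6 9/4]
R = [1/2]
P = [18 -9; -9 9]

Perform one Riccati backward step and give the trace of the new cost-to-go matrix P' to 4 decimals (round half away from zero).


38.3833

BᵀP = [31.5000 -13.5000]
S = R + BᵀPB = [1/2] + [56.2500] = [56.7500]
BᵀPA = [51.7500 -49.5000]
K = S⁻¹·BᵀPA = [0.9119 -0.8722]
A−BK = [-0.8238 -0.2555; -1.9559 -0.5639]
AᵀP(A−BK) = [18.0595 4.6388; 4.6388 1.8238]
P' = Q + AᵀP(A−BK) = [34.3095 10.6388; 10.6388 4.0738]
tr(P') = 38.3833


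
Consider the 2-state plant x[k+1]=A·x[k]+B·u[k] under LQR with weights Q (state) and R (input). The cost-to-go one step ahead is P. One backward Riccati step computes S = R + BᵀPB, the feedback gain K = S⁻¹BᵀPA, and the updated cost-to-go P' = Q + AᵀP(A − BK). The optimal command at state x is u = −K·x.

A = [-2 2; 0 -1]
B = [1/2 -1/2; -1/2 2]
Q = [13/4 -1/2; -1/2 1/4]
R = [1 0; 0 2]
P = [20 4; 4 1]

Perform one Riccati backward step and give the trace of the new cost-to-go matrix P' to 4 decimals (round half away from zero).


38.6489

BᵀP = [8.0000 1.5000; -2.0000 0.0000]
S = R + BᵀPB = [1 0; 0 2] + [3.2500 -1.0000; -1.0000 1.0000] = [4.2500 -1.0000; -1.0000 3.0000]
BᵀPA = [-16.0000 14.5000; 4.0000 -4.0000]
K = S⁻¹·BᵀPA = [-3.7447 3.3617; 0.0851 -0.2128]
A−BK = [-0.0851 0.2128; -2.0426 1.1064]
AᵀP(A−BK) = [19.7447 -17.3617; -17.3617 15.4043]
P' = Q + AᵀP(A−BK) = [22.9947 -17.8617; -17.8617 15.6543]
tr(P') = 38.6489


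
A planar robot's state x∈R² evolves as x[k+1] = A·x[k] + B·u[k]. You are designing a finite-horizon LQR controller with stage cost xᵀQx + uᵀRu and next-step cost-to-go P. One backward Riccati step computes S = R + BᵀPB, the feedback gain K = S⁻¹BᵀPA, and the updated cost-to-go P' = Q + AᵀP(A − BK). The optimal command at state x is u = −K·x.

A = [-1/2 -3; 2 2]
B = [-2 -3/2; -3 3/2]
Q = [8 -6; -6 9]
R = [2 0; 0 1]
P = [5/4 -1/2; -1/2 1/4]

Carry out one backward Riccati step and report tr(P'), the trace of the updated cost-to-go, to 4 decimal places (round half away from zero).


20.0247

BᵀP = [-1.0000 0.2500; -2.6250 1.1250]
S = R + BᵀPB = [2 0; 0 1] + [1.2500 1.8750; 1.8750 5.6250] = [3.2500 1.8750; 1.8750 6.6250]
BᵀPA = [1.0000 3.5000; 3.5625 10.1250]
K = S⁻¹·BᵀPA = [-0.0030 0.2333; 0.5386 1.4623]
A−BK = [0.3018 -0.3400; 1.1830 0.5065]
AᵀP(A−BK) = [0.3968 0.9324; 0.9324 2.6279]
P' = Q + AᵀP(A−BK) = [8.3968 -5.0676; -5.0676 11.6279]
tr(P') = 20.0247


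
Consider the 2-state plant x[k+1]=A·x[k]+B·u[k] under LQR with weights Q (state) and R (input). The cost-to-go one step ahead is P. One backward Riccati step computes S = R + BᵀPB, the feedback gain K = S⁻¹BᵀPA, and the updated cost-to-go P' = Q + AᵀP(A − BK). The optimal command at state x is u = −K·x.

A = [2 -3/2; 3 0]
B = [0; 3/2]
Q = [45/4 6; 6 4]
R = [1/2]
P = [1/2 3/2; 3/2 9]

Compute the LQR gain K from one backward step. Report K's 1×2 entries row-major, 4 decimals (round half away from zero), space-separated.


2.1687 -0.1627

BᵀP = [2.2500 13.5000]
S = R + BᵀPB = [1/2] + [20.2500] = [20.7500]
BᵀPA = [45.0000 -3.3750]
K = S⁻¹·BᵀPA = [2.1687 -0.1627]
A−BK = [2.0000 -1.5000; -0.2530 0.2440]
AᵀP(A−BK) = [3.4096 -0.9307; -0.9307 0.5761]
P' = Q + AᵀP(A−BK) = [14.6596 5.0693; 5.0693 4.5761]
tr(P') = 19.2357


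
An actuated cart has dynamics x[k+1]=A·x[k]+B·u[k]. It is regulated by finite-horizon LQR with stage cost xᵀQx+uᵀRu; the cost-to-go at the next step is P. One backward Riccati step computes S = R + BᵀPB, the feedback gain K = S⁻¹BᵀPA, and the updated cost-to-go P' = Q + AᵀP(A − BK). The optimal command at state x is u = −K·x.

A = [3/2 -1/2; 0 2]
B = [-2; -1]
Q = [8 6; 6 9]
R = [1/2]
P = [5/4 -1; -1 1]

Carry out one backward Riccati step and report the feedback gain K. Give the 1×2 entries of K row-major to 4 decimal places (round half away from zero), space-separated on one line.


BᵀP = [-1.5000 1.0000]
S = R + BᵀPB = [1/2] + [2.0000] = [2.5000]
BᵀPA = [-2.2500 2.7500]
K = S⁻¹·BᵀPA = [-0.9000 1.1000]
A−BK = [-0.3000 1.7000; -0.9000 3.1000]
AᵀP(A−BK) = [0.7875 -1.4625; -1.4625 3.2875]
P' = Q + AᵀP(A−BK) = [8.7875 4.5375; 4.5375 12.2875]
tr(P') = 21.0750

-0.9000 1.1000


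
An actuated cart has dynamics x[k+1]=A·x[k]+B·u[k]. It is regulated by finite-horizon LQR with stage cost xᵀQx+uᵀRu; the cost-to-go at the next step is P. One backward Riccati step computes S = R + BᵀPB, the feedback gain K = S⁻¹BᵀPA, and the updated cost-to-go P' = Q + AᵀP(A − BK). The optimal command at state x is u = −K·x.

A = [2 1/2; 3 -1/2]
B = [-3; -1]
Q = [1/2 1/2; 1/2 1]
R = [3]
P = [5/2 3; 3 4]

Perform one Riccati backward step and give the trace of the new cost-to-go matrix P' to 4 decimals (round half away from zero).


BᵀP = [-10.5000 -13.0000]
S = R + BᵀPB = [3] + [44.5000] = [47.5000]
BᵀPA = [-60.0000 1.2500]
K = S⁻¹·BᵀPA = [-1.2632 0.0263]
A−BK = [-1.7895 0.5789; 1.7368 -0.4737]
AᵀP(A−BK) = [6.2105 -0.4211; -0.4211 0.0921]
P' = Q + AᵀP(A−BK) = [6.7105 0.0789; 0.0789 1.0921]
tr(P') = 7.8026

7.8026


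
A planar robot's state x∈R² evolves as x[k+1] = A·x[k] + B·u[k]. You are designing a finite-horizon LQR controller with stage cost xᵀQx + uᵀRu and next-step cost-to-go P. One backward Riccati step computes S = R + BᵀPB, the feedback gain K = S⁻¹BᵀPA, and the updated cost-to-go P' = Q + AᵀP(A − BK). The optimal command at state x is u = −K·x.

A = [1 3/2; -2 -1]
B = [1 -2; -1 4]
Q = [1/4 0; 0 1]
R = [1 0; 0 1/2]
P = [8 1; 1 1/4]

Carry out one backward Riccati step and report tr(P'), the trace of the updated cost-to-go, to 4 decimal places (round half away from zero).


2.2183

BᵀP = [7.0000 0.7500; -12.0000 -1.0000]
S = R + BᵀPB = [1 0; 0 1/2] + [6.2500 -11.0000; -11.0000 20.0000] = [7.2500 -11.0000; -11.0000 20.5000]
BᵀPA = [5.5000 9.7500; -10.0000 -17.0000]
K = S⁻¹·BᵀPA = [0.0995 0.4661; -0.4344 -0.5792]
A−BK = [0.0317 -0.1244; -0.1629 1.7828]
AᵀP(A−BK) = [0.1086 0.1448; 0.1448 0.8597]
P' = Q + AᵀP(A−BK) = [0.3586 0.1448; 0.1448 1.8597]
tr(P') = 2.2183


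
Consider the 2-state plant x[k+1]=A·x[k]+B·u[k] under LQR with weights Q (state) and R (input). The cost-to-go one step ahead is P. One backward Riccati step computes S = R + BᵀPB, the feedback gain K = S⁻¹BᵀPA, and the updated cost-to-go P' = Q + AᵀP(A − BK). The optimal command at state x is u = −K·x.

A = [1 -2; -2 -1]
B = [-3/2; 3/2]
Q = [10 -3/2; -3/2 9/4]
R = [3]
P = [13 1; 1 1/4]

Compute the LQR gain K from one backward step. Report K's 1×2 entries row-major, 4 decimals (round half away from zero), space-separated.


BᵀP = [-18.0000 -1.1250]
S = R + BᵀPB = [3] + [25.3125] = [28.3125]
BᵀPA = [-15.7500 37.1250]
K = S⁻¹·BᵀPA = [-0.5563 1.3113]
A−BK = [0.1656 -0.0331; -1.1656 -2.9669]
AᵀP(A−BK) = [1.2384 -1.8477; -1.8477 7.5695]
P' = Q + AᵀP(A−BK) = [11.2384 -3.3477; -3.3477 9.8195]
tr(P') = 21.0579

-0.5563 1.3113


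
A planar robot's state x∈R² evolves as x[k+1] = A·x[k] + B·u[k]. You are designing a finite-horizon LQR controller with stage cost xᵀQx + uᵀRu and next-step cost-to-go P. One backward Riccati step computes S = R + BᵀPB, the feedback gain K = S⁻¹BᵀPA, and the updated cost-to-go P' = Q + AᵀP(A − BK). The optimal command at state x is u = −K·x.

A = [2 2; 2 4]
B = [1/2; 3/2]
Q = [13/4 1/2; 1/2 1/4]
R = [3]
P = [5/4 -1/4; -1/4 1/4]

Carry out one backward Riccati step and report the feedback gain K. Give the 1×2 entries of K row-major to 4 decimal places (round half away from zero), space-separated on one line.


BᵀP = [0.2500 0.2500]
S = R + BᵀPB = [3] + [0.5000] = [3.5000]
BᵀPA = [1.0000 1.5000]
K = S⁻¹·BᵀPA = [0.2857 0.4286]
A−BK = [1.8571 1.7857; 1.5714 3.3571]
AᵀP(A−BK) = [3.7143 3.5714; 3.5714 4.3571]
P' = Q + AᵀP(A−BK) = [6.9643 4.0714; 4.0714 4.6071]
tr(P') = 11.5714

0.2857 0.4286


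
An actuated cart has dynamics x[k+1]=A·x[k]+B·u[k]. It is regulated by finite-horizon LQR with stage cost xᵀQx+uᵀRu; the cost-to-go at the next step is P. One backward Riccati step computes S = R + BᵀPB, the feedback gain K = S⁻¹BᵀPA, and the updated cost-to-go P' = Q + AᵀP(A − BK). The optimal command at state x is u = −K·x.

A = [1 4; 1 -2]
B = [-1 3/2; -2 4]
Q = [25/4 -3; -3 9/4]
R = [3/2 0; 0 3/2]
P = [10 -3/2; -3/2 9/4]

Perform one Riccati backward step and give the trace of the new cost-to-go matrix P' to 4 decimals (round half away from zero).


BᵀP = [-7.0000 -3.0000; 9.0000 6.7500]
S = R + BᵀPB = [3/2 0; 0 3/2] + [13.0000 -22.5000; -22.5000 40.5000] = [14.5000 -22.5000; -22.5000 42.0000]
BᵀPA = [-10.0000 -22.0000; 15.7500 22.5000]
K = S⁻¹·BᵀPA = [-0.6387 -4.0657; 0.0328 -1.6423]
A−BK = [0.3120 2.3978; -0.4088 -3.5620]
AᵀP(A−BK) = [2.3458 17.7099; 17.7099 140.5073]
P' = Q + AᵀP(A−BK) = [8.5958 14.7099; 14.7099 142.7573]
tr(P') = 151.3531

151.3531


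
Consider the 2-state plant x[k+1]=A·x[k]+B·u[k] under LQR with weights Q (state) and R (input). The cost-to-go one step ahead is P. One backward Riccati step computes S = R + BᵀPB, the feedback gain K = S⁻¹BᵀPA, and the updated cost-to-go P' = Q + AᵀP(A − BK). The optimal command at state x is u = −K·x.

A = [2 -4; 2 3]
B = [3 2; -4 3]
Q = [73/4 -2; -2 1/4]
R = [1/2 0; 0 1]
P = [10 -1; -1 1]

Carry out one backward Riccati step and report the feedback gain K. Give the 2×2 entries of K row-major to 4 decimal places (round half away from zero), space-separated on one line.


0.1309 -1.0585 0.7855 -0.4013

BᵀP = [34.0000 -7.0000; 17.0000 1.0000]
S = R + BᵀPB = [1/2 0; 0 1] + [130.0000 47.0000; 47.0000 37.0000] = [130.5000 47.0000; 47.0000 38.0000]
BᵀPA = [54.0000 -157.0000; 36.0000 -65.0000]
K = S⁻¹·BᵀPA = [0.1309 -1.0585; 0.7855 -0.4013]
A−BK = [0.0364 -0.0218; 0.1673 -0.0304]
AᵀP(A−BK) = [0.6545 -0.3927; -0.3927 0.7256]
P' = Q + AᵀP(A−BK) = [18.9045 -2.3927; -2.3927 0.9756]
tr(P') = 19.8802


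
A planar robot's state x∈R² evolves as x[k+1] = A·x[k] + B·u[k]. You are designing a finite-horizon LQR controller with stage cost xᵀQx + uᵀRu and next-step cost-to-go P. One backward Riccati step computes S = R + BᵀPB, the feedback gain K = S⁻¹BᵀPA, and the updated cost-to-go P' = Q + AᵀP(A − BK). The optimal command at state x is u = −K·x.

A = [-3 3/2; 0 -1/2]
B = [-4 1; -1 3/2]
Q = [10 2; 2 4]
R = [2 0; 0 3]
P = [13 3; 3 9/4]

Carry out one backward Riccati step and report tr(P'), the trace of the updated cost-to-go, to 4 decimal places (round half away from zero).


16.5775

BᵀP = [-55.0000 -14.2500; 17.5000 6.3750]
S = R + BᵀPB = [2 0; 0 3] + [234.2500 -76.3750; -76.3750 27.0625] = [236.2500 -76.3750; -76.3750 30.0625]
BᵀPA = [165.0000 -75.3750; -52.5000 23.0625]
K = S⁻¹·BᵀPA = [0.7490 -0.3976; 0.1566 -0.2429]
A−BK = [-0.1604 0.1526; 0.5141 -0.5332]
AᵀP(A−BK) = [1.6302 -1.1528; -1.1528 0.9474]
P' = Q + AᵀP(A−BK) = [11.6302 0.8472; 0.8472 4.9474]
tr(P') = 16.5775


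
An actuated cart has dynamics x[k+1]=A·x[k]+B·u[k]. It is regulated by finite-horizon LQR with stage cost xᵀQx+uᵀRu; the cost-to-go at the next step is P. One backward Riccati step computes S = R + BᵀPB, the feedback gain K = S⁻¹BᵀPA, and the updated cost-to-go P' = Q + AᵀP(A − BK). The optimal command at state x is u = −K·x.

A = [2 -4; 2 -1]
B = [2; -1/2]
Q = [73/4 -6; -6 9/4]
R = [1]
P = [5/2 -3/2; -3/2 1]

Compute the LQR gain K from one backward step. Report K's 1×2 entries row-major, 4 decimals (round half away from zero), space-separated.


0.3158 -1.3684

BᵀP = [5.7500 -3.5000]
S = R + BᵀPB = [1] + [13.2500] = [14.2500]
BᵀPA = [4.5000 -19.5000]
K = S⁻¹·BᵀPA = [0.3158 -1.3684]
A−BK = [1.3684 -1.2632; 2.1579 -1.6842]
AᵀP(A−BK) = [0.5789 -0.8421; -0.8421 2.3158]
P' = Q + AᵀP(A−BK) = [18.8289 -6.8421; -6.8421 4.5658]
tr(P') = 23.3947


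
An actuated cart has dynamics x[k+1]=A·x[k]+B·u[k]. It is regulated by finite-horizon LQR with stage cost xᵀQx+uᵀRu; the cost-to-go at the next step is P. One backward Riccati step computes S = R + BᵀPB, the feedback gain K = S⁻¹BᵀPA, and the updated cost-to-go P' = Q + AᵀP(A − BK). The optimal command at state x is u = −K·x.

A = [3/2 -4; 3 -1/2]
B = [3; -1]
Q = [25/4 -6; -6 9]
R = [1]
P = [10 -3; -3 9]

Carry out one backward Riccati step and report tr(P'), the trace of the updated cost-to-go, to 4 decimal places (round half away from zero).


113.6165

BᵀP = [33.0000 -18.0000]
S = R + BᵀPB = [1] + [117.0000] = [118.0000]
BᵀPA = [-4.5000 -123.0000]
K = S⁻¹·BᵀPA = [-0.0381 -1.0424]
A−BK = [1.6144 -0.8729; 2.9619 -1.5424]
AᵀP(A−BK) = [76.3284 -39.9407; -39.9407 22.0381]
P' = Q + AᵀP(A−BK) = [82.5784 -45.9407; -45.9407 31.0381]
tr(P') = 113.6165


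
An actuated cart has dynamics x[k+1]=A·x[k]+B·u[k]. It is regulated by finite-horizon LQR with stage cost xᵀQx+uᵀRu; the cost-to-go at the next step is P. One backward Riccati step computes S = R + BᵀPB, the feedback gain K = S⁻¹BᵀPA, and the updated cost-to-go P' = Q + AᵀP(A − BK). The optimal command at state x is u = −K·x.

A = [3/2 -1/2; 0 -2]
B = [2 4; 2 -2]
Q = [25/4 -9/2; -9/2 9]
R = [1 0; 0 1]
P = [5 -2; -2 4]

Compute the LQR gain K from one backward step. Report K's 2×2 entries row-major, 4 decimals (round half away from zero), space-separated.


BᵀP = [6.0000 4.0000; 24.0000 -16.0000]
S = R + BᵀPB = [1 0; 0 1] + [20.0000 16.0000; 16.0000 128.0000] = [21.0000 16.0000; 16.0000 129.0000]
BᵀPA = [9.0000 -11.0000; 36.0000 20.0000]
K = S⁻¹·BᵀPA = [0.2385 -0.7089; 0.2495 0.2430]
A−BK = [0.0251 -0.0540; 0.0220 -0.0962]
AᵀP(A−BK) = [0.1220 -0.1165; -0.1165 0.5924]
P' = Q + AᵀP(A−BK) = [6.3720 -4.6165; -4.6165 9.5924]
tr(P') = 15.9644

0.2385 -0.7089 0.2495 0.2430


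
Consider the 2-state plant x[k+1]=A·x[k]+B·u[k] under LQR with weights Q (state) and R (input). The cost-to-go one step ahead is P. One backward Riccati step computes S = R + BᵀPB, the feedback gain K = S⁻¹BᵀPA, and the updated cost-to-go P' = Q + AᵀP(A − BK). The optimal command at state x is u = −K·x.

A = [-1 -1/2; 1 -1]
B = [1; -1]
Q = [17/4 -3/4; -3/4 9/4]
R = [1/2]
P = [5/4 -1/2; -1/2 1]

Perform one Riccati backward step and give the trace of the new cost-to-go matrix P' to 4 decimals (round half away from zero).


7.6417

BᵀP = [1.7500 -1.5000]
S = R + BᵀPB = [1/2] + [3.2500] = [3.7500]
BᵀPA = [-3.2500 0.6250]
K = S⁻¹·BᵀPA = [-0.8667 0.1667]
A−BK = [-0.1333 -0.6667; 0.1333 -0.8333]
AᵀP(A−BK) = [0.4333 -0.0833; -0.0833 0.7083]
P' = Q + AᵀP(A−BK) = [4.6833 -0.8333; -0.8333 2.9583]
tr(P') = 7.6417


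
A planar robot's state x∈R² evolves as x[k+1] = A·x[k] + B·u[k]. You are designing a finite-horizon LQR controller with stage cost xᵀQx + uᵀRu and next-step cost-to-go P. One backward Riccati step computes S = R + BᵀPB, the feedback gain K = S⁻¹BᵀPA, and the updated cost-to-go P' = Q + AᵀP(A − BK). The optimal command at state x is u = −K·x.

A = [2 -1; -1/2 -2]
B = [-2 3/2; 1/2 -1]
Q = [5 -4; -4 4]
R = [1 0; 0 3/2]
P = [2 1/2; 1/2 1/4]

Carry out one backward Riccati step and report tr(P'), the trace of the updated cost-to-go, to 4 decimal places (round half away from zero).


BᵀP = [-3.7500 -0.8750; 2.5000 0.5000]
S = R + BᵀPB = [1 0; 0 3/2] + [7.0625 -4.7500; -4.7500 3.2500] = [8.0625 -4.7500; -4.7500 4.7500]
BᵀPA = [-7.0625 5.5000; 4.7500 -3.5000]
K = S⁻¹·BᵀPA = [-0.6981 0.6038; 0.3019 -0.1331]
A−BK = [0.1509 0.4071; 0.1509 -2.4350]
AᵀP(A−BK) = [0.6981 -0.6038; -0.6038 1.2135]
P' = Q + AᵀP(A−BK) = [5.6981 -4.6038; -4.6038 5.2135]
tr(P') = 10.9116

10.9116
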